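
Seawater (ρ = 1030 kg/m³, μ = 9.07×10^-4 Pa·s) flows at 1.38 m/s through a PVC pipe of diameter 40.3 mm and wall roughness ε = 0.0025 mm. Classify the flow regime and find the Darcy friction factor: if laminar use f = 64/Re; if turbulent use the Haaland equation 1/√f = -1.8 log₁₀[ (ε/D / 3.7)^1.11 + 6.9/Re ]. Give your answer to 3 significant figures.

f ≈ 0.0199

Re = ρVD/μ = 1030·1.38·0.0403/0.000907 = 6.316e+04.
Re > 4000 → turbulent. ε/D = 2.5e-06/0.0403 = 6.2e-05; Haaland: 1/√f = -1.8 log₁₀[5e-06 + 0.000109] = 7.096, so f = 0.01986.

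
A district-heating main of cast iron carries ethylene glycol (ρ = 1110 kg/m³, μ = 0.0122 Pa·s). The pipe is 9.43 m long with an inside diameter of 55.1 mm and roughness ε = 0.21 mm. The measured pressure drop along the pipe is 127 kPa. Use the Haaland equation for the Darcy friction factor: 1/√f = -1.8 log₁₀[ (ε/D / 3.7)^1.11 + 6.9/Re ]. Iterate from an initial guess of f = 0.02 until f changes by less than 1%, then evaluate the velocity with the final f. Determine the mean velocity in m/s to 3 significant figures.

V ≈ 6.58 m/s

Rearranging Darcy-Weisbach: V = √(2·ΔP·D/(f·L·ρ)). With ε/D = 0.00021/0.0551 = 0.00381, iterate starting from f = 0.02:
  f = 0.02 → V = √(2·1.27e+05·0.0551/(0.02·9.43·1110)) = 8.176 m/s; Re = ρVD/μ = 4.099e+04; f → 0.03041
  f = 0.03041 → V = 6.631 m/s; Re = 3.324e+04; f → 0.0309
  f = 0.0309 → V = 6.578 m/s; Re = 3.298e+04; f → 0.03092
Converged (Δf/f < 1%). With the final f = 0.03092: V = √(2·1.27e+05·0.0551/(0.03092·9.43·1110)) = 6.576 m/s.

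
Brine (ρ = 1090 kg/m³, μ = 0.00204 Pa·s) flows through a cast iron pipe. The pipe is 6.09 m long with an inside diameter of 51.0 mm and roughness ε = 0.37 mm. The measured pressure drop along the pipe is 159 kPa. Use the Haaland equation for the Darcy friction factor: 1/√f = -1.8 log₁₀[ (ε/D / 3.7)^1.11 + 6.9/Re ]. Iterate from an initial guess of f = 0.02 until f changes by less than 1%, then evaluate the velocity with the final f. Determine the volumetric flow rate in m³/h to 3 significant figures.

Q ≈ 61.9 m³/h

Rearranging Darcy-Weisbach: V = √(2·ΔP·D/(f·L·ρ)). With ε/D = 0.00037/0.051 = 0.00725, iterate starting from f = 0.02:
  f = 0.02 → V = √(2·1.59e+05·0.051/(0.02·6.09·1090)) = 11.05 m/s; Re = ρVD/μ = 3.012e+05; f → 0.0344
  f = 0.0344 → V = 8.428 m/s; Re = 2.297e+05; f → 0.03447
Converged (Δf/f < 1%). With the final f = 0.03447: V = √(2·1.59e+05·0.051/(0.03447·6.09·1090)) = 8.419 m/s.
Q = V·A = 8.419·(π/4·0.051²) = 0.0172 m³/s = 61.9 m³/h.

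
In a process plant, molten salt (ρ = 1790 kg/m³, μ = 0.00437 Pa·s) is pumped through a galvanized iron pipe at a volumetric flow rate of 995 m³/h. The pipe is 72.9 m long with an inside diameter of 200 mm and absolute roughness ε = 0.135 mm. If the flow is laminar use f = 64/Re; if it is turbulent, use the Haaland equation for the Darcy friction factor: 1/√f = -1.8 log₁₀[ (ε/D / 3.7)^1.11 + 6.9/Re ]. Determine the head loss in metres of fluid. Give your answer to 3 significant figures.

Q = 995 m³/h = 995/3600 = 0.2764 m³/s.
Cross-sectional area A = πD²/4 = π(0.2)²/4 = 0.03142 m²; mean velocity V = Q/A = 0.2764/0.03142 = 8.798 m/s.
Reynolds number Re = ρVD/μ = 1790 · 8.798 · 0.2 / 0.00437 = 7.207e+05.
Re > 4000 → turbulent. Relative roughness ε/D = 0.000135/0.2 = 0.000675. Haaland: 1/√f = -1.8 log₁₀[(0.000675/3.7)^1.11 + 6.9/7.207e+05] = -1.8 log₁₀[7.08e-05 + 9.57e-06] = 7.371, so f = 0.0184.
Darcy-Weisbach: ΔP = f(L/D)(ρV²/2) = 0.0184·(72.9/0.2)·(1790·8.798²/2) = 0.0184·364.5·6.927e+04 = 4.647e+05 Pa.
Head loss h_f = ΔP/(ρg) = 4.647e+05/(1790·9.81) = 26.5 m.

h_f ≈ 26.5 m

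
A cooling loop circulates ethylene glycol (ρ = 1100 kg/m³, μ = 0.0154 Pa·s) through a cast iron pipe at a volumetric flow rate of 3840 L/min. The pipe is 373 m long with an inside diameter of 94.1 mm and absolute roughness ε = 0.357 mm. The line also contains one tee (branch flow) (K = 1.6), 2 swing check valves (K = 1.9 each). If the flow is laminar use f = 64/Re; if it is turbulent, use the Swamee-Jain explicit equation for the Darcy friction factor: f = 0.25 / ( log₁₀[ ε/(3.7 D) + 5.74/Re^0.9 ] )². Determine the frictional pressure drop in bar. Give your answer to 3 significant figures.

ΔP ≈ 58.0 bar

Q = 3840 L/min = 3840/60000 = 0.064 m³/s.
Cross-sectional area A = πD²/4 = π(0.0941)²/4 = 0.006955 m²; mean velocity V = Q/A = 0.064/0.006955 = 9.203 m/s.
Reynolds number Re = ρVD/μ = 1100 · 9.203 · 0.0941 / 0.0154 = 6.185e+04.
Re > 4000 → turbulent. Relative roughness ε/D = 0.000357/0.0941 = 0.00379. Swamee-Jain: f = 0.25/(log₁₀[0.00379/3.7 + 5.74/6.185e+04^0.9])² = 0.25/(log₁₀[0.00103 + 0.00028])² = 0.25/(-2.884)² = 0.03005.
Total minor-loss coefficient ΣK = 1·1.6 + 2·1.9 = 5.4.
ΔP = [f·L/D + ΣK]·(ρV²/2) = [0.03005·373/0.0941 + 5.4]·(1100·9.203²/2) = [119.1 + 5.4]·4.658e+04 = 5.8e+06 Pa.
ΔP = 5.8e+06 Pa = 58.0 bar.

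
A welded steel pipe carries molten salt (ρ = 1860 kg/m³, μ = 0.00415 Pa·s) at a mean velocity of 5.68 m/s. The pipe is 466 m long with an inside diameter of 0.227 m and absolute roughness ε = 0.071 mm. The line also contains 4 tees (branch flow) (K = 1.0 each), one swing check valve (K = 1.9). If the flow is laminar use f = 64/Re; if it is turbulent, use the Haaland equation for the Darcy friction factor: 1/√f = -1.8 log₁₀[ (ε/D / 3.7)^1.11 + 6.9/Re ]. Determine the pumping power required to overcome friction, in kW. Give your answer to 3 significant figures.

P ≈ 269 kW

Reynolds number Re = ρVD/μ = 1860 · 5.68 · 0.227 / 0.00415 = 5.779e+05.
Re > 4000 → turbulent. Relative roughness ε/D = 7.1e-05/0.227 = 0.000313. Haaland: 1/√f = -1.8 log₁₀[(0.000313/3.7)^1.11 + 6.9/5.779e+05] = -1.8 log₁₀[3.01e-05 + 1.19e-05] = 7.877, so f = 0.01612.
Total minor-loss coefficient ΣK = 4·1 + 1·1.9 = 5.9.
ΔP = [f·L/D + ΣK]·(ρV²/2) = [0.01612·466/0.227 + 5.9]·(1860·5.68²/2) = [33.09 + 5.9]·3e+04 = 1.17e+06 Pa.
Q = V·A = 5.68·0.04047 = 0.2299 m³/s.
Pumping power P = QΔP = 0.2299·1.17e+06 = 268900 W = 269 kW.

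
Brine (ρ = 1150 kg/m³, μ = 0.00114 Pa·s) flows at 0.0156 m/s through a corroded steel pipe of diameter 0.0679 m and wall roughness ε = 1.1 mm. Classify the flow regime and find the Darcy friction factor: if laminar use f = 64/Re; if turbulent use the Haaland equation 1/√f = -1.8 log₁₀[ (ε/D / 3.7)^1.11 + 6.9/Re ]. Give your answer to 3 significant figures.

Re = ρVD/μ = 1150·0.0156·0.0679/0.00114 = 1069.
Re < 2300 → laminar, so f = 64/Re = 0.0599 (roughness is irrelevant in laminar flow).

f ≈ 0.0599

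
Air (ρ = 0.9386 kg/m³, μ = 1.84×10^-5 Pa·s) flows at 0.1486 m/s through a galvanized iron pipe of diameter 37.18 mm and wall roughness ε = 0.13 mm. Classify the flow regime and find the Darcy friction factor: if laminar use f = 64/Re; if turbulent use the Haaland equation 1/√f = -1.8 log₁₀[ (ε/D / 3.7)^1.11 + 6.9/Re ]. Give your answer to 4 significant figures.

Re = ρVD/μ = 0.9386·0.1486·0.03718/1.84e-05 = 281.8.
Re < 2300 → laminar, so f = 64/Re = 0.2271 (roughness is irrelevant in laminar flow).

f ≈ 0.2271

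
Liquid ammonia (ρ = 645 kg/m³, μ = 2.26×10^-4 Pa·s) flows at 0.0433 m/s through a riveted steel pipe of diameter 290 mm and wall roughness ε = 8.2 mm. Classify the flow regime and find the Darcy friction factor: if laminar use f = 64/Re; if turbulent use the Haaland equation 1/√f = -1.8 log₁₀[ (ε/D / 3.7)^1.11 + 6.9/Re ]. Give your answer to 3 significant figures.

Re = ρVD/μ = 645·0.0433·0.29/0.000226 = 3.584e+04.
Re > 4000 → turbulent. ε/D = 0.0082/0.29 = 0.0283; Haaland: 1/√f = -1.8 log₁₀[0.00447 + 0.000193] = 4.196, so f = 0.05679.

f ≈ 0.0568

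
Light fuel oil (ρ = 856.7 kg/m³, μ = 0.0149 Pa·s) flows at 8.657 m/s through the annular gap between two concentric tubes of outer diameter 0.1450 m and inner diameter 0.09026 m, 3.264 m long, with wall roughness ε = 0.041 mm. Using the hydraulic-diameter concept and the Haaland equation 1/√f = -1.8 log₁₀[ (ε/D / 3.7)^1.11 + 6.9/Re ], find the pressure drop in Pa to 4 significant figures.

ΔP ≈ 48840 Pa

Hydraulic diameter D_h = 4A/P = D_o - D_i = 0.145 - 0.09026 = 0.05474 m.
Re = ρVD_h/μ = 856.7·8.657·0.05474/0.0149 = 2.725e+04.
ε/D_h = 4.1e-05/0.05474 = 0.000749; Haaland gives 1/√f = -1.8 log₁₀[7.94e-05+0.000253] = 6.26, so f = 0.02552.
ΔP = f(L/D_h)(ρV²/2) = 0.02552·3.264/0.05474·3.21e+04 = 4.884e+04 Pa.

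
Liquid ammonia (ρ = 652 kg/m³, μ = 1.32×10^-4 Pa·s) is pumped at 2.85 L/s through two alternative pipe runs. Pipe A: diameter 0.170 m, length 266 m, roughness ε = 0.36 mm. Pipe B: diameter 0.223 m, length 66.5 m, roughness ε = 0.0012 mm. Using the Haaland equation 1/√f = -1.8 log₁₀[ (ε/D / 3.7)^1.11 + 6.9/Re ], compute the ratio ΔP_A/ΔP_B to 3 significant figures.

Pipe A: V = Q/A = 0.00285/0.0227 = 0.1256 m/s; Re = 1.054e+05; ε/D = 0.00212; Haaland → f = 0.02521; ΔP_A = f(L/D)(ρV²/2) = 202.8 Pa.
Pipe B: V = Q/A = 0.00285/0.03906 = 0.07297 m/s; Re = 8.038e+04; ε/D = 5.38e-06; Haaland → f = 0.01868; ΔP_B = f(L/D)(ρV²/2) = 9.67 Pa.
ΔP_A/ΔP_B = 202.8/9.67 = 21.0.

ΔP_A/ΔP_B ≈ 21.0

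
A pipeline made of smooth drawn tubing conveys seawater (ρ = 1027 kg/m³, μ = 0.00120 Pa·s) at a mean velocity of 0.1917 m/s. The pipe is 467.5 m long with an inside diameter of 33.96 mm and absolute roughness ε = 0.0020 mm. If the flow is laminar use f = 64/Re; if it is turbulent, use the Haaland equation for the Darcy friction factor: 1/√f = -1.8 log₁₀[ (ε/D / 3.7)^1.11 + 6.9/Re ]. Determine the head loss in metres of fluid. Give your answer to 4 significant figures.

h_f ≈ 0.9427 m

Reynolds number Re = ρVD/μ = 1027 · 0.1917 · 0.03396 / 0.0012 = 5572.
Re > 4000 → turbulent. Relative roughness ε/D = 2e-06/0.03396 = 5.89e-05. Haaland: 1/√f = -1.8 log₁₀[(5.89e-05/3.7)^1.11 + 6.9/5572] = -1.8 log₁₀[4.72e-06 + 0.00124] = 5.23, so f = 0.03656.
Darcy-Weisbach: ΔP = f(L/D)(ρV²/2) = 0.03656·(467.5/0.03396)·(1027·0.1917²/2) = 0.03656·1.377e+04·18.87 = 9498 Pa.
Head loss h_f = ΔP/(ρg) = 9498/(1027·9.81) = 0.9427 m.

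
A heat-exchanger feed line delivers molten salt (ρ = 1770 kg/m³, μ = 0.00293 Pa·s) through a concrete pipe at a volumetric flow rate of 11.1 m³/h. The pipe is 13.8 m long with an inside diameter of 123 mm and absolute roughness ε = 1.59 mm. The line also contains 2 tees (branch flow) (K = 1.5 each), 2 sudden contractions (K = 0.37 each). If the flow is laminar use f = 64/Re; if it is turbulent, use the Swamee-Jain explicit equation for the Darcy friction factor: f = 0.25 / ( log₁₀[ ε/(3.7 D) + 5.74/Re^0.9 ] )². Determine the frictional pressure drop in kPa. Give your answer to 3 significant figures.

ΔP ≈ 0.521 kPa

Q = 11.1 m³/h = 11.1/3600 = 0.003083 m³/s.
Cross-sectional area A = πD²/4 = π(0.123)²/4 = 0.01188 m²; mean velocity V = Q/A = 0.003083/0.01188 = 0.2595 m/s.
Reynolds number Re = ρVD/μ = 1770 · 0.2595 · 0.123 / 0.00293 = 1.928e+04.
Re > 4000 → turbulent. Relative roughness ε/D = 0.00159/0.123 = 0.0129. Swamee-Jain: f = 0.25/(log₁₀[0.0129/3.7 + 5.74/1.928e+04^0.9])² = 0.25/(log₁₀[0.00349 + 0.000799])² = 0.25/(-2.367)² = 0.04461.
Total minor-loss coefficient ΣK = 2·1.5 + 2·0.37 = 3.74.
ΔP = [f·L/D + ΣK]·(ρV²/2) = [0.04461·13.8/0.123 + 3.74]·(1770·0.2595²/2) = [5.005 + 3.74]·59.59 = 521.1 Pa.
ΔP = 521.1 Pa = 0.521 kPa.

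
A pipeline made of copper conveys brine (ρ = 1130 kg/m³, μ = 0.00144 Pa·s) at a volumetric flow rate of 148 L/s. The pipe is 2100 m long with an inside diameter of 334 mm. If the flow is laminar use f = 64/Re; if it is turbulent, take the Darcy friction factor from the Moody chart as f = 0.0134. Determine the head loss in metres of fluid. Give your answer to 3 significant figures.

h_f ≈ 12.3 m

Q = 148 L/s = 148/1000 = 0.148 m³/s.
Cross-sectional area A = πD²/4 = π(0.334)²/4 = 0.08762 m²; mean velocity V = Q/A = 0.148/0.08762 = 1.689 m/s.
Reynolds number Re = ρVD/μ = 1130 · 1.689 · 0.334 / 0.00144 = 4.427e+05.
Re > 4000 → turbulent; use the Moody-chart value f = 0.0134.
Darcy-Weisbach: ΔP = f(L/D)(ρV²/2) = 0.0134·(2100/0.334)·(1130·1.689²/2) = 0.0134·6287·1612 = 1.358e+05 Pa.
Head loss h_f = ΔP/(ρg) = 1.358e+05/(1130·9.81) = 12.3 m.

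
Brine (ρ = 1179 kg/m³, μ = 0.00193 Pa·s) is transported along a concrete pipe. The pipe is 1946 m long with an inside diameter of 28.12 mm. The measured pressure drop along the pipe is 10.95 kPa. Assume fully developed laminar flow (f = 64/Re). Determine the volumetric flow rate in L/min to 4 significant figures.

For laminar flow, f = 64/Re with Re = ρVD/μ, so Darcy-Weisbach reduces to ΔP = 32μLV/D². Solving for V: V = ΔP·D²/(32μL) = 1.095e+04·(0.02812)²/(32·0.00193·1946) = 0.07204 m/s.
Check: Re = ρVD/μ = 1179·0.07204·0.02812/0.00193 = 1238 < 2300, so the laminar assumption holds.
Q = V·A = 0.07204·(π/4·0.02812²) = 4.474e-05 m³/s = 2.685 L/min.

Q ≈ 2.685 L/min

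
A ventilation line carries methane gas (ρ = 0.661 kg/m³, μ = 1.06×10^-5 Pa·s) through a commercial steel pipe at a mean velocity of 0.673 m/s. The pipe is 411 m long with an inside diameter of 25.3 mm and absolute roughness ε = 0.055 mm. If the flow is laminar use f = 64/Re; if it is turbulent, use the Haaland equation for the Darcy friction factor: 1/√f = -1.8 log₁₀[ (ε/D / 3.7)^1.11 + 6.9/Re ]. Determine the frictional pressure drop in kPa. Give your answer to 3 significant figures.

ΔP ≈ 0.147 kPa

Reynolds number Re = ρVD/μ = 0.661 · 0.673 · 0.0253 / 1.06e-05 = 1062.
Re < 2300 → laminar flow, so f = 64/Re = 64/1062 = 0.06028 (the turbulent correlation is not needed).
Darcy-Weisbach: ΔP = f(L/D)(ρV²/2) = 0.06028·(411/0.0253)·(0.661·0.673²/2) = 0.06028·1.625e+04·0.1497 = 146.6 Pa.
ΔP = 146.6 Pa = 0.147 kPa.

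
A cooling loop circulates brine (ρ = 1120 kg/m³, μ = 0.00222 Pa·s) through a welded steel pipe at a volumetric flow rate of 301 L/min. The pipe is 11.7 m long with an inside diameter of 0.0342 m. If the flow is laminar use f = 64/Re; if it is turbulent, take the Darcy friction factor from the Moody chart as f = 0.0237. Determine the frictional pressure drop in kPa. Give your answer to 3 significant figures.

ΔP ≈ 135 kPa

Q = 301 L/min = 301/60000 = 0.005017 m³/s.
Cross-sectional area A = πD²/4 = π(0.0342)²/4 = 0.0009186 m²; mean velocity V = Q/A = 0.005017/0.0009186 = 5.461 m/s.
Reynolds number Re = ρVD/μ = 1120 · 5.461 · 0.0342 / 0.00222 = 9.422e+04.
Re > 4000 → turbulent; use the Moody-chart value f = 0.0237.
Darcy-Weisbach: ΔP = f(L/D)(ρV²/2) = 0.0237·(11.7/0.0342)·(1120·5.461²/2) = 0.0237·342.1·1.67e+04 = 1.354e+05 Pa.
ΔP = 1.354e+05 Pa = 135 kPa.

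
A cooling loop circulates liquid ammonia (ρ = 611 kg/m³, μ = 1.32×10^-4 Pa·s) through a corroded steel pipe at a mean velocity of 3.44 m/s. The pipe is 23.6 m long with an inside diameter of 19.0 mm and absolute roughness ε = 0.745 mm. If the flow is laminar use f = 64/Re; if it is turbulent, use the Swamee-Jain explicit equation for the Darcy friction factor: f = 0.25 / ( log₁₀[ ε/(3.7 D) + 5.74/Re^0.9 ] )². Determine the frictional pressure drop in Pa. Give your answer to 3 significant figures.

ΔP ≈ 289000 Pa

Reynolds number Re = ρVD/μ = 611 · 3.44 · 0.019 / 0.000132 = 3.025e+05.
Re > 4000 → turbulent. Relative roughness ε/D = 0.000745/0.019 = 0.0392. Swamee-Jain: f = 0.25/(log₁₀[0.0392/3.7 + 5.74/3.025e+05^0.9])² = 0.25/(log₁₀[0.0106 + 6.7e-05])² = 0.25/(-1.972)² = 0.06428.
Darcy-Weisbach: ΔP = f(L/D)(ρV²/2) = 0.06428·(23.6/0.019)·(611·3.44²/2) = 0.06428·1242·3615 = 2.887e+05 Pa.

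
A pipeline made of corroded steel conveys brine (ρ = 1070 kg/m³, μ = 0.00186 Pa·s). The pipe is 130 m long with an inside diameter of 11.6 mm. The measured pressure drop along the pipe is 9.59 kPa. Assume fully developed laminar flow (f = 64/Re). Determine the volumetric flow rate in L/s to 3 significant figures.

For laminar flow, f = 64/Re with Re = ρVD/μ, so Darcy-Weisbach reduces to ΔP = 32μLV/D². Solving for V: V = ΔP·D²/(32μL) = 9590·(0.0116)²/(32·0.00186·130) = 0.1668 m/s.
Check: Re = ρVD/μ = 1070·0.1668·0.0116/0.00186 = 1113 < 2300, so the laminar assumption holds.
Q = V·A = 0.1668·(π/4·0.0116²) = 1.763e-05 m³/s = 0.0176 L/s.

Q ≈ 0.0176 L/s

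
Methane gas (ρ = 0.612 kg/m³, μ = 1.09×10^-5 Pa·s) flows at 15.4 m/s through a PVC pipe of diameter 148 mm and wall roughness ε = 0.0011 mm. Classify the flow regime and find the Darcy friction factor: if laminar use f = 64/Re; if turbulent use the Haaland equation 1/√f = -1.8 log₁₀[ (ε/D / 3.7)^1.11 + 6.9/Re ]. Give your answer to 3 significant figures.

f ≈ 0.0170

Re = ρVD/μ = 0.612·15.4·0.148/1.09e-05 = 1.28e+05.
Re > 4000 → turbulent. ε/D = 1.1e-06/0.148 = 7.43e-06; Haaland: 1/√f = -1.8 log₁₀[4.75e-07 + 5.39e-05] = 7.676, so f = 0.01697.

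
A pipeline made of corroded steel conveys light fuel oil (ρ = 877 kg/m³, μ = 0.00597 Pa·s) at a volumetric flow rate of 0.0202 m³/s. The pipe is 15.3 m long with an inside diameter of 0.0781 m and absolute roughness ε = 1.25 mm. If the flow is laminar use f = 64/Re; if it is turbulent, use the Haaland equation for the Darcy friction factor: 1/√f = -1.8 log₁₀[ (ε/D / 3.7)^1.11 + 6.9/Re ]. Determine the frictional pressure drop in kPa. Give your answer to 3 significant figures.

Cross-sectional area A = πD²/4 = π(0.0781)²/4 = 0.004791 m²; mean velocity V = Q/A = 0.0202/0.004791 = 4.217 m/s.
Reynolds number Re = ρVD/μ = 877 · 4.217 · 0.0781 / 0.00597 = 4.838e+04.
Re > 4000 → turbulent. Relative roughness ε/D = 0.00125/0.0781 = 0.016. Haaland: 1/√f = -1.8 log₁₀[(0.016/3.7)^1.11 + 6.9/4.838e+04] = -1.8 log₁₀[0.00238 + 0.000143] = 4.678, so f = 0.0457.
Darcy-Weisbach: ΔP = f(L/D)(ρV²/2) = 0.0457·(15.3/0.0781)·(877·4.217²/2) = 0.0457·195.9·7796 = 6.98e+04 Pa.
ΔP = 6.98e+04 Pa = 69.8 kPa.

ΔP ≈ 69.8 kPa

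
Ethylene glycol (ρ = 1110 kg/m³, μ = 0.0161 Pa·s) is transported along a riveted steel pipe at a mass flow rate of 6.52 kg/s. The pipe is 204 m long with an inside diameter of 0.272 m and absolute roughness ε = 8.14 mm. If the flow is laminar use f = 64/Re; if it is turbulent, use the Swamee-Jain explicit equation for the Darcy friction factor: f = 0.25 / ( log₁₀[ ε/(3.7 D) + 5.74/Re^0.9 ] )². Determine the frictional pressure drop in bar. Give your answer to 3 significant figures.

ΔP ≈ 0.00144 bar

A = πD²/4 = π(0.272)²/4 = 0.05811 m²; mean velocity V = ṁ/(ρA) = 6.52/(1110 · 0.05811) = 0.1011 m/s.
Reynolds number Re = ρVD/μ = 1110 · 0.1011 · 0.272 / 0.0161 = 1896.
Re < 2300 → laminar flow, so f = 64/Re = 64/1896 = 0.03376 (the turbulent correlation is not needed).
Darcy-Weisbach: ΔP = f(L/D)(ρV²/2) = 0.03376·(204/0.272)·(1110·0.1011²/2) = 0.03376·750·5.671 = 143.6 Pa.
ΔP = 143.6 Pa = 0.00144 bar.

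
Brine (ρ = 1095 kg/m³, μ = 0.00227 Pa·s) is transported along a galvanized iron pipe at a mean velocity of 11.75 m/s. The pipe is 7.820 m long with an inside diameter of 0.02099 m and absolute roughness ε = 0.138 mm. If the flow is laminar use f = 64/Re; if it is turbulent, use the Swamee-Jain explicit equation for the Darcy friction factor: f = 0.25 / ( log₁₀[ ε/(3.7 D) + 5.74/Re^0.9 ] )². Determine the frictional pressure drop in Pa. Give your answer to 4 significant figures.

ΔP ≈ 955800 Pa

Reynolds number Re = ρVD/μ = 1095 · 11.75 · 0.02099 / 0.00227 = 1.19e+05.
Re > 4000 → turbulent. Relative roughness ε/D = 0.000138/0.02099 = 0.00657. Swamee-Jain: f = 0.25/(log₁₀[0.00657/3.7 + 5.74/1.19e+05^0.9])² = 0.25/(log₁₀[0.00178 + 0.000155])² = 0.25/(-2.714)² = 0.03394.
Darcy-Weisbach: ΔP = f(L/D)(ρV²/2) = 0.03394·(7.82/0.02099)·(1095·11.75²/2) = 0.03394·372.6·7.559e+04 = 9.558e+05 Pa.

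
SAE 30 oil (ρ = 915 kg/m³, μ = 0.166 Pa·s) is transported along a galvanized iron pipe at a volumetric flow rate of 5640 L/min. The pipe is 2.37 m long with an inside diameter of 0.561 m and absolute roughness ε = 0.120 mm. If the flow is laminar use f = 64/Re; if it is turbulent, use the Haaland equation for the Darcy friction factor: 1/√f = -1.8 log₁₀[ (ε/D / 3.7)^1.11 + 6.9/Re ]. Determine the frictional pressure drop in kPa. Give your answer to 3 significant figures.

Q = 5640 L/min = 5640/60000 = 0.094 m³/s.
Cross-sectional area A = πD²/4 = π(0.561)²/4 = 0.2472 m²; mean velocity V = Q/A = 0.094/0.2472 = 0.3803 m/s.
Reynolds number Re = ρVD/μ = 915 · 0.3803 · 0.561 / 0.166 = 1176.
Re < 2300 → laminar flow, so f = 64/Re = 64/1176 = 0.05442 (the turbulent correlation is not needed).
Darcy-Weisbach: ΔP = f(L/D)(ρV²/2) = 0.05442·(2.37/0.561)·(915·0.3803²/2) = 0.05442·4.225·66.16 = 15.21 Pa.
ΔP = 15.21 Pa = 0.0152 kPa.

ΔP ≈ 0.0152 kPa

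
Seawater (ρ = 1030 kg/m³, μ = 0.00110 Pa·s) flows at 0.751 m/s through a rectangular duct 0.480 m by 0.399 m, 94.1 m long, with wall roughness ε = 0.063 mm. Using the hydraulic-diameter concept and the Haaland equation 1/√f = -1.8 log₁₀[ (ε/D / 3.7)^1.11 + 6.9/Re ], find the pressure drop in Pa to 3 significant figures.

Hydraulic diameter D_h = 4A/P = 4·(0.48·0.399)/(2·(0.48+0.399)) = 0.7661/1.758 = 0.4358 m.
Re = ρVD_h/μ = 1030·0.751·0.4358/0.0011 = 3.064e+05.
ε/D_h = 6.3e-05/0.4358 = 0.000145; Haaland gives 1/√f = -1.8 log₁₀[1.28e-05+2.25e-05] = 8.014, so f = 0.01557.
ΔP = f(L/D_h)(ρV²/2) = 0.01557·94.1/0.4358·290.5 = 976.7 Pa.

ΔP ≈ 977 Pa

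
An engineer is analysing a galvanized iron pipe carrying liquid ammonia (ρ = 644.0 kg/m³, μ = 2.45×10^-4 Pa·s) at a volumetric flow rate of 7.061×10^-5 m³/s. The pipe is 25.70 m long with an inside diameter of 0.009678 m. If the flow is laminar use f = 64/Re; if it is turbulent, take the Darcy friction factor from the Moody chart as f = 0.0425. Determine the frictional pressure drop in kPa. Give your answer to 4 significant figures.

Cross-sectional area A = πD²/4 = π(0.009678)²/4 = 7.356e-05 m²; mean velocity V = Q/A = 7.061e-05/7.356e-05 = 0.9599 m/s.
Reynolds number Re = ρVD/μ = 644 · 0.9599 · 0.009678 / 0.000245 = 2.442e+04.
Re > 4000 → turbulent; use the Moody-chart value f = 0.0425.
Darcy-Weisbach: ΔP = f(L/D)(ρV²/2) = 0.0425·(25.7/0.009678)·(644·0.9599²/2) = 0.0425·2656·296.7 = 3.348e+04 Pa.
ΔP = 3.348e+04 Pa = 33.48 kPa.

ΔP ≈ 33.48 kPa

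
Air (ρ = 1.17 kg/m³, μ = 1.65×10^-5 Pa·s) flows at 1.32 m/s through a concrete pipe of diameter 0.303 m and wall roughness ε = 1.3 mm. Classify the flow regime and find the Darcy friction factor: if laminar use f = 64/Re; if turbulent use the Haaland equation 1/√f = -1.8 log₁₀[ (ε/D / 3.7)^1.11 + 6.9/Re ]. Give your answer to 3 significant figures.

f ≈ 0.0321

Re = ρVD/μ = 1.17·1.32·0.303/1.65e-05 = 2.836e+04.
Re > 4000 → turbulent. ε/D = 0.0013/0.303 = 0.00429; Haaland: 1/√f = -1.8 log₁₀[0.000551 + 0.000243] = 5.58, so f = 0.03212.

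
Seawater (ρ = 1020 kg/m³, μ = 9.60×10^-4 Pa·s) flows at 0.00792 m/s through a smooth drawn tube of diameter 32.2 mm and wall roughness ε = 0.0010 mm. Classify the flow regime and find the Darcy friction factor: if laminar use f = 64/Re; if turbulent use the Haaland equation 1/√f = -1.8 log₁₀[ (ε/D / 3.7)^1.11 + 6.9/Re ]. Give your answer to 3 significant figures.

f ≈ 0.236

Re = ρVD/μ = 1020·0.00792·0.0322/0.00096 = 271.
Re < 2300 → laminar, so f = 64/Re = 0.2362 (roughness is irrelevant in laminar flow).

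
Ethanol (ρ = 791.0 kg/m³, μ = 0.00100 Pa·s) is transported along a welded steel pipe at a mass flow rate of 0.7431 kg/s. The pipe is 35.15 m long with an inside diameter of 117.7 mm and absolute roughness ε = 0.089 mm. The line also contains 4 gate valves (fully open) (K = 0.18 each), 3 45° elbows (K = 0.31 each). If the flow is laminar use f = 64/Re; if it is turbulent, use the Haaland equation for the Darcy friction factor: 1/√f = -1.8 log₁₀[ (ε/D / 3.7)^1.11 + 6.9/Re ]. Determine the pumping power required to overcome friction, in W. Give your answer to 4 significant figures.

A = πD²/4 = π(0.1177)²/4 = 0.01088 m²; mean velocity V = ṁ/(ρA) = 0.7431/(791 · 0.01088) = 0.08634 m/s.
Reynolds number Re = ρVD/μ = 791 · 0.08634 · 0.1177 / 0.001 = 8039.
Re > 4000 → turbulent. Relative roughness ε/D = 8.9e-05/0.1177 = 0.000756. Haaland: 1/√f = -1.8 log₁₀[(0.000756/3.7)^1.11 + 6.9/8039] = -1.8 log₁₀[8.03e-05 + 0.000858] = 5.45, so f = 0.03367.
Total minor-loss coefficient ΣK = 4·0.18 + 3·0.31 = 1.65.
ΔP = [f·L/D + ΣK]·(ρV²/2) = [0.03367·35.15/0.1177 + 1.65]·(791·0.08634²/2) = [10.06 + 1.65]·2.949 = 34.52 Pa.
Q = ṁ/ρ = 0.7431/791 = 0.0009394 m³/s.
Pumping power P = QΔP = 0.0009394·34.52 = 0.032426 W = 0.03243 W.

P ≈ 0.03243 W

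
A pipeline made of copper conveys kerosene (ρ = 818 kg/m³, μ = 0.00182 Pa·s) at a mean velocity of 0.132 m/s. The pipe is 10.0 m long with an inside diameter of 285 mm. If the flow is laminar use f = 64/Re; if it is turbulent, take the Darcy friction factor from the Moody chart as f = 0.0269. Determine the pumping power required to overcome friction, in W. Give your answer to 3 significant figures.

P ≈ 0.0566 W

Reynolds number Re = ρVD/μ = 818 · 0.132 · 0.285 / 0.00182 = 1.691e+04.
Re > 4000 → turbulent; use the Moody-chart value f = 0.0269.
Darcy-Weisbach: ΔP = f(L/D)(ρV²/2) = 0.0269·(10/0.285)·(818·0.132²/2) = 0.0269·35.09·7.126 = 6.726 Pa.
Q = V·A = 0.132·0.06379 = 0.008421 m³/s.
Pumping power P = QΔP = 0.008421·6.726 = 0.05664 W = 0.0566 W.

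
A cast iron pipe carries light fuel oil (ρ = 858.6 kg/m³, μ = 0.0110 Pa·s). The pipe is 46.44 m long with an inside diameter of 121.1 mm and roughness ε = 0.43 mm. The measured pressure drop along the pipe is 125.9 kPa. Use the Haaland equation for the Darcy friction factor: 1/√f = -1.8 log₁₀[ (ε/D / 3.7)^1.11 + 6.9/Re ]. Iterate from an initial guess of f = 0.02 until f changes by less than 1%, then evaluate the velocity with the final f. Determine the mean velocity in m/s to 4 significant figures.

Rearranging Darcy-Weisbach: V = √(2·ΔP·D/(f·L·ρ)). With ε/D = 0.00043/0.1211 = 0.00355, iterate starting from f = 0.02:
  f = 0.02 → V = √(2·1.259e+05·0.1211/(0.02·46.44·858.6)) = 6.184 m/s; Re = ρVD/μ = 5.845e+04; f → 0.02926
  f = 0.02926 → V = 5.113 m/s; Re = 4.833e+04; f → 0.02959
  f = 0.02959 → V = 5.083 m/s; Re = 4.805e+04; f → 0.02961
Converged (Δf/f < 1%). With the final f = 0.02961: V = √(2·1.259e+05·0.1211/(0.02961·46.44·858.6)) = 5.082 m/s.

V ≈ 5.082 m/s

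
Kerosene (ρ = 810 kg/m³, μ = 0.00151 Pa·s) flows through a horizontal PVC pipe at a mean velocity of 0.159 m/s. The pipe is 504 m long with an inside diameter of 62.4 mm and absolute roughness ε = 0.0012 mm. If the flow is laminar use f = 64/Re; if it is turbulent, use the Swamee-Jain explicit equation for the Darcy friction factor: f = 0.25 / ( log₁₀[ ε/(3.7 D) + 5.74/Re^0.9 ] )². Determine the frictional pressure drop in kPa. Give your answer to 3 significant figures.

Reynolds number Re = ρVD/μ = 810 · 0.159 · 0.0624 / 0.00151 = 5322.
Re > 4000 → turbulent. Relative roughness ε/D = 1.2e-06/0.0624 = 1.92e-05. Swamee-Jain: f = 0.25/(log₁₀[1.92e-05/3.7 + 5.74/5322^0.9])² = 0.25/(log₁₀[5.2e-06 + 0.00254])² = 0.25/(-2.594)² = 0.03716.
Darcy-Weisbach: ΔP = f(L/D)(ρV²/2) = 0.03716·(504/0.0624)·(810·0.159²/2) = 0.03716·8077·10.24 = 3073 Pa.
ΔP = 3073 Pa = 3.07 kPa.

ΔP ≈ 3.07 kPa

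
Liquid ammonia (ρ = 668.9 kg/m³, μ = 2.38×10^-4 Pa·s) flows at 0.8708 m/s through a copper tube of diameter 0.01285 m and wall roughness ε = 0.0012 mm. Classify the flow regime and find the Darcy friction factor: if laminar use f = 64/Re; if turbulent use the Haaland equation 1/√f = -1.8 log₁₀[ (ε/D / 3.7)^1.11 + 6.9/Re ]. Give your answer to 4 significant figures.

Re = ρVD/μ = 668.9·0.8708·0.01285/0.000238 = 3.145e+04.
Re > 4000 → turbulent. ε/D = 1.2e-06/0.01285 = 9.34e-05; Haaland: 1/√f = -1.8 log₁₀[7.88e-06 + 0.000219] = 6.558, so f = 0.02325.

f ≈ 0.02325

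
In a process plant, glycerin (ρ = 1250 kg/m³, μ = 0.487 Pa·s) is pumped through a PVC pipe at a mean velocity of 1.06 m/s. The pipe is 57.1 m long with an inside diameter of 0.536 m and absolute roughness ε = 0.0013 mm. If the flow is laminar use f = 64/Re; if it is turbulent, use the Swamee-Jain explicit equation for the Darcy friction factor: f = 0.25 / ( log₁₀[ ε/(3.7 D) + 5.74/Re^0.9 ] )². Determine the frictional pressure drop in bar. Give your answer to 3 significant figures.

Reynolds number Re = ρVD/μ = 1250 · 1.06 · 0.536 / 0.487 = 1458.
Re < 2300 → laminar flow, so f = 64/Re = 64/1458 = 0.04389 (the turbulent correlation is not needed).
Darcy-Weisbach: ΔP = f(L/D)(ρV²/2) = 0.04389·(57.1/0.536)·(1250·1.06²/2) = 0.04389·106.5·702.2 = 3283 Pa.
ΔP = 3283 Pa = 0.0328 bar.

ΔP ≈ 0.0328 bar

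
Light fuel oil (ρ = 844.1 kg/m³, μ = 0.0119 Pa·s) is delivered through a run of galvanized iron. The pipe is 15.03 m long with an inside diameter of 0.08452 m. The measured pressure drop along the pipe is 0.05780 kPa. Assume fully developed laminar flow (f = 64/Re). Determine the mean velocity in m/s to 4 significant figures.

For laminar flow, f = 64/Re with Re = ρVD/μ, so Darcy-Weisbach reduces to ΔP = 32μLV/D². Solving for V: V = ΔP·D²/(32μL) = 57.8·(0.08452)²/(32·0.0119·15.03) = 0.07214 m/s.
Check: Re = ρVD/μ = 844.1·0.07214·0.08452/0.0119 = 432.5 < 2300, so the laminar assumption holds.

V ≈ 0.07214 m/s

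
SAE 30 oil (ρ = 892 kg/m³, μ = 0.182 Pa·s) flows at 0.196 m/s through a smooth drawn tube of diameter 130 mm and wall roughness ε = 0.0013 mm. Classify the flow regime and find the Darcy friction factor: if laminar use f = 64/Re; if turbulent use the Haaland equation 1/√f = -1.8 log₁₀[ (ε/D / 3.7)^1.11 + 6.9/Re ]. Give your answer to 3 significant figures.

f ≈ 0.512

Re = ρVD/μ = 892·0.196·0.13/0.182 = 124.9.
Re < 2300 → laminar, so f = 64/Re = 0.5125 (roughness is irrelevant in laminar flow).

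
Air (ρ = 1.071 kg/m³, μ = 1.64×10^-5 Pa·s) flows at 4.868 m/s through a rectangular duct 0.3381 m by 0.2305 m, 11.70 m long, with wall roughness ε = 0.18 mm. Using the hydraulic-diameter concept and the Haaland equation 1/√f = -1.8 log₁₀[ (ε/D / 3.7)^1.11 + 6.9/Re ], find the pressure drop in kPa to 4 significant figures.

ΔP ≈ 0.01139 kPa

Hydraulic diameter D_h = 4A/P = 4·(0.3381·0.2305)/(2·(0.3381+0.2305)) = 0.3117/1.137 = 0.2741 m.
Re = ρVD_h/μ = 1.071·4.868·0.2741/1.64e-05 = 8.714e+04.
ε/D_h = 0.00018/0.2741 = 0.000657; Haaland gives 1/√f = -1.8 log₁₀[6.86e-05+7.92e-05] = 6.895, so f = 0.02104.
ΔP = f(L/D_h)(ρV²/2) = 0.02104·11.7/0.2741·12.69 = 11.39 Pa.
ΔP = 0.01139 kPa.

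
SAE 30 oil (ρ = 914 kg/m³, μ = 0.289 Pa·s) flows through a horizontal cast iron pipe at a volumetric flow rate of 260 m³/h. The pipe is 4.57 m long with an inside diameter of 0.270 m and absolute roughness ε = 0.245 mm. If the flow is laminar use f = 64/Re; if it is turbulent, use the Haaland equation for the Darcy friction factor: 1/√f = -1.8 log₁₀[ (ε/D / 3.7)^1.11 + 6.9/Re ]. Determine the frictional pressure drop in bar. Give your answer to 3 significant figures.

ΔP ≈ 0.00731 bar

Q = 260 m³/h = 260/3600 = 0.07222 m³/s.
Cross-sectional area A = πD²/4 = π(0.27)²/4 = 0.05726 m²; mean velocity V = Q/A = 0.07222/0.05726 = 1.261 m/s.
Reynolds number Re = ρVD/μ = 914 · 1.261 · 0.27 / 0.289 = 1077.
Re < 2300 → laminar flow, so f = 64/Re = 64/1077 = 0.05942 (the turbulent correlation is not needed).
Darcy-Weisbach: ΔP = f(L/D)(ρV²/2) = 0.05942·(4.57/0.27)·(914·1.261²/2) = 0.05942·16.93·727.1 = 731.3 Pa.
ΔP = 731.3 Pa = 0.00731 bar.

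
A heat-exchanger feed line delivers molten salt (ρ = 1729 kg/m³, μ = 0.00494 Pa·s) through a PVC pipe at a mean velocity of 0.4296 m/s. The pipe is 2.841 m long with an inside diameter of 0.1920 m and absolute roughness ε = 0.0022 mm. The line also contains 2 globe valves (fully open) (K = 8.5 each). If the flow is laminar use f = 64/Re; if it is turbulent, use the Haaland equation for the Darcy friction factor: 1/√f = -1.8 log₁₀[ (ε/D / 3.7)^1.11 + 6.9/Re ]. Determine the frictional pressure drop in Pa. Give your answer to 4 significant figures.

ΔP ≈ 2768 Pa

Reynolds number Re = ρVD/μ = 1729 · 0.4296 · 0.192 / 0.00494 = 2.887e+04.
Re > 4000 → turbulent. Relative roughness ε/D = 2.2e-06/0.192 = 1.15e-05. Haaland: 1/√f = -1.8 log₁₀[(1.15e-05/3.7)^1.11 + 6.9/2.887e+04] = -1.8 log₁₀[7.67e-07 + 0.000239] = 6.516, so f = 0.02355.
Total minor-loss coefficient ΣK = 2·8.5 = 17.
ΔP = [f·L/D + ΣK]·(ρV²/2) = [0.02355·2.841/0.192 + 17]·(1729·0.4296²/2) = [0.3485 + 17]·159.5 = 2768 Pa.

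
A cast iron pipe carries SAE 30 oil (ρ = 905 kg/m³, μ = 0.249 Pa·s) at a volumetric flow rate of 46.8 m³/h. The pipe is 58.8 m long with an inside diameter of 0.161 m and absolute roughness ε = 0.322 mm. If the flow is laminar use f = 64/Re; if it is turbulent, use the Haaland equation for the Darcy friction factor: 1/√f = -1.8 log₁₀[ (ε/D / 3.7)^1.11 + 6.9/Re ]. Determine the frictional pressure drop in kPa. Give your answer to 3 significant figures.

Q = 46.8 m³/h = 46.8/3600 = 0.013 m³/s.
Cross-sectional area A = πD²/4 = π(0.161)²/4 = 0.02036 m²; mean velocity V = Q/A = 0.013/0.02036 = 0.6386 m/s.
Reynolds number Re = ρVD/μ = 905 · 0.6386 · 0.161 / 0.249 = 373.7.
Re < 2300 → laminar flow, so f = 64/Re = 64/373.7 = 0.1713 (the turbulent correlation is not needed).
Darcy-Weisbach: ΔP = f(L/D)(ρV²/2) = 0.1713·(58.8/0.161)·(905·0.6386²/2) = 0.1713·365.2·184.5 = 1.154e+04 Pa.
ΔP = 1.154e+04 Pa = 11.5 kPa.

ΔP ≈ 11.5 kPa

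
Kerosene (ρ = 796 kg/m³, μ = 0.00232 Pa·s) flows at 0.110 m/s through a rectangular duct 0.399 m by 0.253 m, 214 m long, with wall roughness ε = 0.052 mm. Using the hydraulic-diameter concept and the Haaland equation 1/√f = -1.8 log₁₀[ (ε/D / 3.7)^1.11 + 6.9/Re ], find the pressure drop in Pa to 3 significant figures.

ΔP ≈ 99.2 Pa

Hydraulic diameter D_h = 4A/P = 4·(0.399·0.253)/(2·(0.399+0.253)) = 0.4038/1.304 = 0.3097 m.
Re = ρVD_h/μ = 796·0.11·0.3097/0.00232 = 1.169e+04.
ε/D_h = 5.2e-05/0.3097 = 0.000168; Haaland gives 1/√f = -1.8 log₁₀[1.51e-05+0.00059] = 5.792, so f = 0.02981.
ΔP = f(L/D_h)(ρV²/2) = 0.02981·214/0.3097·4.816 = 99.2 Pa.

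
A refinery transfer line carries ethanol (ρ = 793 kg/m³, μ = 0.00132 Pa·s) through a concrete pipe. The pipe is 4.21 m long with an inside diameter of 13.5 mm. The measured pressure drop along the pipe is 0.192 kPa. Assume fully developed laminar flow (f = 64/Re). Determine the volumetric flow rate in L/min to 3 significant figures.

Q ≈ 1.69 L/min

For laminar flow, f = 64/Re with Re = ρVD/μ, so Darcy-Weisbach reduces to ΔP = 32μLV/D². Solving for V: V = ΔP·D²/(32μL) = 192·(0.0135)²/(32·0.00132·4.21) = 0.1968 m/s.
Check: Re = ρVD/μ = 793·0.1968·0.0135/0.00132 = 1596 < 2300, so the laminar assumption holds.
Q = V·A = 0.1968·(π/4·0.0135²) = 2.817e-05 m³/s = 1.69 L/min.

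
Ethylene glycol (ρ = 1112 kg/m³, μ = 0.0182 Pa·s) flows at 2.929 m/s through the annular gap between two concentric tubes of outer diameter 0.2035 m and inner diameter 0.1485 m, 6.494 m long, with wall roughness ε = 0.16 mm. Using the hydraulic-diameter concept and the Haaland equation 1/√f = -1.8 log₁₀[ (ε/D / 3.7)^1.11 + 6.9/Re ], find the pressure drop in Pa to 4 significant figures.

ΔP ≈ 19640 Pa

Hydraulic diameter D_h = 4A/P = D_o - D_i = 0.2035 - 0.1485 = 0.055 m.
Re = ρVD_h/μ = 1112·2.929·0.055/0.0182 = 9843.
ε/D_h = 0.00016/0.055 = 0.00291; Haaland gives 1/√f = -1.8 log₁₀[0.000358+0.000701] = 5.355, so f = 0.03487.
ΔP = f(L/D_h)(ρV²/2) = 0.03487·6.494/0.055·4770 = 1.964e+04 Pa.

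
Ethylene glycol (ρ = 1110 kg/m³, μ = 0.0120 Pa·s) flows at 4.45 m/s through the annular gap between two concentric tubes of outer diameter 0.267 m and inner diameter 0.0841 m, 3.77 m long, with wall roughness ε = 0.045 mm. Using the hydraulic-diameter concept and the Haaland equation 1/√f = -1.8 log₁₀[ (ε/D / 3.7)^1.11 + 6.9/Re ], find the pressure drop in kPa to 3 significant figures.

Hydraulic diameter D_h = 4A/P = D_o - D_i = 0.267 - 0.0841 = 0.1829 m.
Re = ρVD_h/μ = 1110·4.45·0.1829/0.012 = 7.529e+04.
ε/D_h = 4.5e-05/0.1829 = 0.000246; Haaland gives 1/√f = -1.8 log₁₀[2.31e-05+9.17e-05] = 7.093, so f = 0.01988.
ΔP = f(L/D_h)(ρV²/2) = 0.01988·3.77/0.1829·1.099e+04 = 4503 Pa.
ΔP = 4.50 kPa.

ΔP ≈ 4.50 kPa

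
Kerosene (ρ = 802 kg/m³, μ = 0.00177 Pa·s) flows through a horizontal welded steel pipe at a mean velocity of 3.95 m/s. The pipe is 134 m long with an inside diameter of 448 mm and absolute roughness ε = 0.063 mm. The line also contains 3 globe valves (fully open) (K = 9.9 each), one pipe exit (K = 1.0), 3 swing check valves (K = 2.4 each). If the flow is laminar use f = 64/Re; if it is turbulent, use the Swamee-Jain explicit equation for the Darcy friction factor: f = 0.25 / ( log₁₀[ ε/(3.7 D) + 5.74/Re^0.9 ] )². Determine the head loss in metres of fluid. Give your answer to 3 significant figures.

h_f ≈ 33.5 m

Reynolds number Re = ρVD/μ = 802 · 3.95 · 0.448 / 0.00177 = 8.018e+05.
Re > 4000 → turbulent. Relative roughness ε/D = 6.3e-05/0.448 = 0.000141. Swamee-Jain: f = 0.25/(log₁₀[0.000141/3.7 + 5.74/8.018e+05^0.9])² = 0.25/(log₁₀[3.8e-05 + 2.79e-05])² = 0.25/(-4.181)² = 0.0143.
Total minor-loss coefficient ΣK = 3·9.9 + 1·1 + 3·2.4 = 37.9.
ΔP = [f·L/D + ΣK]·(ρV²/2) = [0.0143·134/0.448 + 37.9]·(802·3.95²/2) = [4.277 + 37.9]·6257 = 2.639e+05 Pa.
Head loss h_f = ΔP/(ρg) = 2.639e+05/(802·9.81) = 33.5 m.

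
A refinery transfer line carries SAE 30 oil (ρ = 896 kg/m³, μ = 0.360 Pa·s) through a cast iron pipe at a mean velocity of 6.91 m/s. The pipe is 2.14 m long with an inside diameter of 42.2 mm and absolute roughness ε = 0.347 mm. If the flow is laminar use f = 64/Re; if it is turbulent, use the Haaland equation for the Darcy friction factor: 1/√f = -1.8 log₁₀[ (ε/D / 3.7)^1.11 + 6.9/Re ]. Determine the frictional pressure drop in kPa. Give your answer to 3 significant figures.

ΔP ≈ 95.7 kPa

Reynolds number Re = ρVD/μ = 896 · 6.91 · 0.0422 / 0.36 = 725.8.
Re < 2300 → laminar flow, so f = 64/Re = 64/725.8 = 0.08818 (the turbulent correlation is not needed).
Darcy-Weisbach: ΔP = f(L/D)(ρV²/2) = 0.08818·(2.14/0.0422)·(896·6.91²/2) = 0.08818·50.71·2.139e+04 = 9.566e+04 Pa.
ΔP = 9.566e+04 Pa = 95.7 kPa.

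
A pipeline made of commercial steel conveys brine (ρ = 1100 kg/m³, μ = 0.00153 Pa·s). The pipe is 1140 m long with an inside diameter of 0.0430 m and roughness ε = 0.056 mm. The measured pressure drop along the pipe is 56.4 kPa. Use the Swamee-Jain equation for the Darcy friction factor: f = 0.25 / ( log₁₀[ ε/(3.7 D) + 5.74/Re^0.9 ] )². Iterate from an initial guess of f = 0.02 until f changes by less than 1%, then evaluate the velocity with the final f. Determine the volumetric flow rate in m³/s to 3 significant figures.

Rearranging Darcy-Weisbach: V = √(2·ΔP·D/(f·L·ρ)). With ε/D = 5.6e-05/0.043 = 0.0013, iterate starting from f = 0.02:
  f = 0.02 → V = √(2·5.64e+04·0.043/(0.02·1140·1100)) = 0.4398 m/s; Re = ρVD/μ = 1.36e+04; f → 0.031
  f = 0.031 → V = 0.3532 m/s; Re = 1.092e+04; f → 0.0325
  f = 0.0325 → V = 0.345 m/s; Re = 1.067e+04; f → 0.03267
Converged (Δf/f < 1%). With the final f = 0.03267: V = √(2·5.64e+04·0.043/(0.03267·1140·1100)) = 0.3441 m/s.
Q = V·A = 0.3441·(π/4·0.043²) = 0.0004997 m³/s = 5.00×10^-4 m³/s.

Q ≈ 5.00×10^-4 m³/s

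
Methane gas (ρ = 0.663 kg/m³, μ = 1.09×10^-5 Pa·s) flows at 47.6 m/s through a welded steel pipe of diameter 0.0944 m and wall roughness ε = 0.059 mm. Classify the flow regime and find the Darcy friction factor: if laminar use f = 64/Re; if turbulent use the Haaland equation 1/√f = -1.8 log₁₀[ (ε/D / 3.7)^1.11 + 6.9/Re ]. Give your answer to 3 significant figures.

f ≈ 0.0189

Re = ρVD/μ = 0.663·47.6·0.0944/1.09e-05 = 2.733e+05.
Re > 4000 → turbulent. ε/D = 5.9e-05/0.0944 = 0.000625; Haaland: 1/√f = -1.8 log₁₀[6.5e-05 + 2.52e-05] = 7.28, so f = 0.01887.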